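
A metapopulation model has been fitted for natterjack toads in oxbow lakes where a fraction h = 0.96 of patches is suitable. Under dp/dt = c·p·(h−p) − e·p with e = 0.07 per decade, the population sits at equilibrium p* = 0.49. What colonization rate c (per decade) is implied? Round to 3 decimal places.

At equilibrium c(h−p*) = e, so c = e/(h−p*).
c = 0.07/(0.96 − 0.49) = 0.07/0.4700 = 0.1489.

0.149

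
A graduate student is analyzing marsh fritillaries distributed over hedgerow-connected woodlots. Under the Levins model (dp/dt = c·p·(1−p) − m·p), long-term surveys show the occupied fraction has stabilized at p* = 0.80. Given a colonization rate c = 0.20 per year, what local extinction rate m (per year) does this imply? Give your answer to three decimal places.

At equilibrium c(1−p*) = m.
m = 0.20 × (1 − 0.80) = 0.20 × 0.2000 = 0.0400.

0.040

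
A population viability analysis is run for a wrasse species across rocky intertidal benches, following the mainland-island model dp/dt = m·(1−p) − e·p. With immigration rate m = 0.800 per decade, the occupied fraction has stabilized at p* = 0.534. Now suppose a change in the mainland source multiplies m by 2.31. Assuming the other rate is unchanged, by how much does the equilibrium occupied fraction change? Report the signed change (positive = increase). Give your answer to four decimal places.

Balance m(1−p*) = e·p* gives e = m(1−p*)/p* = 0.800×0.46600/0.53400 = 0.69813.
New p* = m/(m+e) = 1.84800/(1.84800+0.69813) = 0.72581.
Δp* = 0.72581 − 0.53400 = +0.19181.

0.1918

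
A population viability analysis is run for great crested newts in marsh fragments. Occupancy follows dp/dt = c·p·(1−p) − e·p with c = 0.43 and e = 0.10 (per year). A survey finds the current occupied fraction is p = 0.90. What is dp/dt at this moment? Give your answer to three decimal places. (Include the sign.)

-0.051

Colonization term: c·p·(1−p) = 0.43×0.90×0.1000 = 0.03870.
Extinction term: e·p = 0.09000.
dp/dt = 0.03870 − 0.09000 = -0.05130.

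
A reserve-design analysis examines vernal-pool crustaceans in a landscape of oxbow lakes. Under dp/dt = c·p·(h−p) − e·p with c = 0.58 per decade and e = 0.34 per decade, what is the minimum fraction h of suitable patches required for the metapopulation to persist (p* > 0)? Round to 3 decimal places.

p* = h − e/c is positive only when h > e/c.
h_min = e/c = 0.34/0.58 = 0.5862.

0.586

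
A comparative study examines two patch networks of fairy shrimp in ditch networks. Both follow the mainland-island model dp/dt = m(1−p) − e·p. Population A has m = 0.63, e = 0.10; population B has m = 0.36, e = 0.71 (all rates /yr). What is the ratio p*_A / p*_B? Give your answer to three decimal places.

A: p*_A = m/(m+e) = 0.63/0.7300 = 0.8630.
B: p*_B = 0.36/1.0700 = 0.3364.
p*_A / p*_B = 0.8630/0.3364 = 2.5651.

2.565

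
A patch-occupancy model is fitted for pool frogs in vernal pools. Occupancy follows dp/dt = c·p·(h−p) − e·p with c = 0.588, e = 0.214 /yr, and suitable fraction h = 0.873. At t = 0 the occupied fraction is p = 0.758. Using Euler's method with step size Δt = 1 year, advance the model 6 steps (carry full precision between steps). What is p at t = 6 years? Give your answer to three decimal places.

0.526

Update rule: p ← p + [c·p·(h−p) − e·p]·Δt with Δt = 1.
p: 0.75800 → 0.64704  (Δp = -0.11096)
p: 0.64704 → 0.59454  (Δp = -0.05250)
p: 0.59454 → 0.56466  (Δp = -0.02989)
p: 0.56466 → 0.54620  (Δp = -0.01846)
p: 0.54620 → 0.53427  (Δp = -0.01193)
p: 0.53427 → 0.52635  (Δp = -0.00792)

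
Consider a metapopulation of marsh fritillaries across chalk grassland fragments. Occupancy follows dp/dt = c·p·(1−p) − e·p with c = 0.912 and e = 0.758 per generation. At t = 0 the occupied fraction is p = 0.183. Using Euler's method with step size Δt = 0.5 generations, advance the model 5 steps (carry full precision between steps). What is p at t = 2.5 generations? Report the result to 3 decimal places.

0.178

Update rule: p ← p + [c·p·(1−p) − e·p]·Δt with Δt = 0.5.
p: 0.18300 → 0.18182  (Δp = -0.00118)
p: 0.18182 → 0.18075  (Δp = -0.00107)
p: 0.18075 → 0.17977  (Δp = -0.00098)
p: 0.17977 → 0.17887  (Δp = -0.00089)
p: 0.17887 → 0.17806  (Δp = -0.00082)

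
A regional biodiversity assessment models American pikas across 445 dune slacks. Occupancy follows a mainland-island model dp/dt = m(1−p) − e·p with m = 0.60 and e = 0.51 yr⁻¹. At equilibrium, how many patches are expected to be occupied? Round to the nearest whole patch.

p* = m/(m+e) = 0.60/1.1100 = 0.5405.
Expected occupied patches = N × p* = 445 × 0.5405 = 240.54 ≈ 241.

241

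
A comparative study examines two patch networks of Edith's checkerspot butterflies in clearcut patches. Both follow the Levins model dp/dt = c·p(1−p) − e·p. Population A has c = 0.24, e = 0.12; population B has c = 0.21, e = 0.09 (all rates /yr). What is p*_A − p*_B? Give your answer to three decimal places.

A: p*_A = 1 − 0.12/0.24 = 0.5000.
B: p*_B = 1 − 0.09/0.21 = 0.5714.
p*_A − p*_B = 0.5000 − 0.5714 = -0.0714.

-0.071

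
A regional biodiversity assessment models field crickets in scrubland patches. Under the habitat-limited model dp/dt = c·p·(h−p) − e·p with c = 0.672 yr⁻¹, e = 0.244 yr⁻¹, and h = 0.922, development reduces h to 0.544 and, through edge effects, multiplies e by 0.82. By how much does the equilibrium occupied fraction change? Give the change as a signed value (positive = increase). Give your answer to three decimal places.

Before: p* = h − e/c = 0.922 − 0.244/0.672 = 0.922 − 0.3631 = 0.5589.
After: c = 0.672, e = 0.20008, h = 0.544; p* = 0.544 − 0.20008/0.672 = 0.2463.
Δp* = 0.2463 − 0.5589 = -0.3126.

-0.313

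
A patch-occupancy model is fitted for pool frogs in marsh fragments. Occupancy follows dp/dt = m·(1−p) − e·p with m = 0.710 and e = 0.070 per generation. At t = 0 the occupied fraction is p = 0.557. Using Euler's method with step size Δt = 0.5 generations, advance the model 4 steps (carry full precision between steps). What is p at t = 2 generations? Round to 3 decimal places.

0.861

Update rule: p ← p + [m·(1−p) − e·p]·Δt with Δt = 0.5.
p: 0.55700 → 0.69477  (Δp = +0.13777)
p: 0.69477 → 0.77881  (Δp = +0.08404)
p: 0.77881 → 0.83007  (Δp = +0.05126)
p: 0.83007 → 0.86135  (Δp = +0.03127)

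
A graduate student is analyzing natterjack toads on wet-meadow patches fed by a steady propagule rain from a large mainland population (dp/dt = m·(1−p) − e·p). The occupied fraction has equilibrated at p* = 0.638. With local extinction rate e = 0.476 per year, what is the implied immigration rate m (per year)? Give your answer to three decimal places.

0.839

At equilibrium m(1−p*) = e·p*, so m = e·p*/(1−p*).
m = 0.476 × 0.638 / 0.3620 = 0.3037/0.3620 = 0.8389.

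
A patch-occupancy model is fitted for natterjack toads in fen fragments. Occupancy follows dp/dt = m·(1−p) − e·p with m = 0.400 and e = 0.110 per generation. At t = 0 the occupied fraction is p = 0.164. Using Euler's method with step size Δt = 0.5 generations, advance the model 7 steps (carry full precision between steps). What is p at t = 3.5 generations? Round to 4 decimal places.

0.7053

Update rule: p ← p + [m·(1−p) − e·p]·Δt with Δt = 0.5.
p: 0.16400 → 0.32218  (Δp = +0.15818)
p: 0.32218 → 0.44002  (Δp = +0.11784)
p: 0.44002 → 0.52782  (Δp = +0.08779)
p: 0.52782 → 0.59322  (Δp = +0.06541)
p: 0.59322 → 0.64195  (Δp = +0.04873)
p: 0.64195 → 0.67825  (Δp = +0.03630)
p: 0.67825 → 0.70530  (Δp = +0.02705)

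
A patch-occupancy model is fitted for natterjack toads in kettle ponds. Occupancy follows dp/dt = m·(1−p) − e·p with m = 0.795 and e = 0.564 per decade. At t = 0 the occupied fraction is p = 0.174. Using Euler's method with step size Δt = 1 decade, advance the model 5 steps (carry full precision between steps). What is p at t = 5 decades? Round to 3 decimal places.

Update rule: p ← p + [m·(1−p) − e·p]·Δt with Δt = 1.
t = 1: p = 0.17400 + (+0.55853) = 0.73253
t = 2: p = 0.73253 + (-0.20051) = 0.53202
t = 3: p = 0.53202 + (+0.07198) = 0.60400
t = 4: p = 0.60400 + (-0.02584) = 0.57816
t = 5: p = 0.57816 + (+0.00928) = 0.58744

0.587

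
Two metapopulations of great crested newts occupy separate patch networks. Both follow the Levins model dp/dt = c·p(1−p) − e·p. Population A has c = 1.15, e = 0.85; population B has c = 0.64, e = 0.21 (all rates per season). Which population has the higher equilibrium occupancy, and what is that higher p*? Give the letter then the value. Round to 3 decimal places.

B, 0.672

A: p*_A = 1 − 0.85/1.15 = 0.2609.
B: p*_B = 1 − 0.21/0.64 = 0.6719.
B is higher at 0.6719.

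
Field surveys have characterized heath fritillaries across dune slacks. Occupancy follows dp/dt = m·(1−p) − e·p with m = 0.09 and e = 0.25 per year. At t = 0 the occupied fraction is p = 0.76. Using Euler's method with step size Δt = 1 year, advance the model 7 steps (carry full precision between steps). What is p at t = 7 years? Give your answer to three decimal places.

Update rule: p ← p + [m·(1−p) − e·p]·Δt with Δt = 1.
step 1: Δp = -0.16840, p = 0.59160
step 2: Δp = -0.11114, p = 0.48046
step 3: Δp = -0.07336, p = 0.40710
step 4: Δp = -0.04841, p = 0.35869
step 5: Δp = -0.03195, p = 0.32673
step 6: Δp = -0.02109, p = 0.30564
step 7: Δp = -0.01392, p = 0.29172

0.292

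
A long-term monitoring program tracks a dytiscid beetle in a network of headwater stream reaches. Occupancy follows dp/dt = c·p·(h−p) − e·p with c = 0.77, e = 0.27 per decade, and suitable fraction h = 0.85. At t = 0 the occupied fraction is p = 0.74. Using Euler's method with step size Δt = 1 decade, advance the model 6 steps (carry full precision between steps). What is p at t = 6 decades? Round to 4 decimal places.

0.5062

Update rule: p ← p + [c·p·(h−p) − e·p]·Δt with Δt = 1.
t = 1: p = 0.74000 + (-0.13712) = 0.60288
t = 2: p = 0.60288 + (-0.04806) = 0.55482
t = 3: p = 0.55482 + (-0.02370) = 0.53112
t = 4: p = 0.53112 + (-0.01299) = 0.51813
t = 5: p = 0.51813 + (-0.00749) = 0.51064
t = 6: p = 0.51064 + (-0.00444) = 0.50620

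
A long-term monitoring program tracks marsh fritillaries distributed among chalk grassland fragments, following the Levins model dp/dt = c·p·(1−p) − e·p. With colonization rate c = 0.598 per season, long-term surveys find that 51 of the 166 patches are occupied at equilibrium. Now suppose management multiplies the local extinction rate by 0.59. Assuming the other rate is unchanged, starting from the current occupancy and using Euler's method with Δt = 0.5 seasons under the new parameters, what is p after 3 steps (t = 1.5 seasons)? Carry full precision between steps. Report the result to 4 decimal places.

Observed p* = 51/166 = 0.30723.
Balance c(1−p*) = e gives e = 0.598×(1 − 0.30723) = 0.41428.
Starting from p₀ = 0.30723; update p ← p + (dp/dt)·Δt with the new parameters.
  1  |  dp/dt·Δt = +0.026092  |  p_1 = 0.333321
  2  |  dp/dt·Δt = +0.025707  |  p_2 = 0.359028
  3  |  dp/dt·Δt = +0.024930  |  p_3 = 0.383959

0.3840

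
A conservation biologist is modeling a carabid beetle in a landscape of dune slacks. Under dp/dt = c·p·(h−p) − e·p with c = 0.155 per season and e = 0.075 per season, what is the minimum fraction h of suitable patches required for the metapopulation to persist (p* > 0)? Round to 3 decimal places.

p* = h − e/c is positive only when h > e/c.
h_min = e/c = 0.075/0.155 = 0.4839.

0.484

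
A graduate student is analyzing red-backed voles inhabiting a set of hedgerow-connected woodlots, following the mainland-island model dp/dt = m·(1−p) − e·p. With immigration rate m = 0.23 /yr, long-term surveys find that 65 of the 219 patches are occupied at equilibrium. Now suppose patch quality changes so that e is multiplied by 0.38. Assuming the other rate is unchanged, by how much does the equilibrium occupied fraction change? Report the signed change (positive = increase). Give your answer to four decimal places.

Observed p* = 65/219 = 0.29680.
Balance m(1−p*) = e·p* gives e = m(1−p*)/p* = 0.23×0.70320/0.29680 = 0.54493.
New p* = m/(m+e) = 0.23000/(0.23000+0.20707) = 0.52623.
Δp* = 0.52623 − 0.29680 = +0.22943.

0.2294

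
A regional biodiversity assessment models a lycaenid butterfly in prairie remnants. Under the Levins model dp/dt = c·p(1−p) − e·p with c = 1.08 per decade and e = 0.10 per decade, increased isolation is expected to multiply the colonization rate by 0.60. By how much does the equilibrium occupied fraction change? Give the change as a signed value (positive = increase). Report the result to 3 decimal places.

-0.062

Before: p* = 1 − 0.10/1.08 = 0.9074.
After the change, c = 0.648, e = 0.1, so p* = 1 − 0.1/0.648 = 0.8457.
Δp* = 0.8457 − 0.9074 = -0.0617.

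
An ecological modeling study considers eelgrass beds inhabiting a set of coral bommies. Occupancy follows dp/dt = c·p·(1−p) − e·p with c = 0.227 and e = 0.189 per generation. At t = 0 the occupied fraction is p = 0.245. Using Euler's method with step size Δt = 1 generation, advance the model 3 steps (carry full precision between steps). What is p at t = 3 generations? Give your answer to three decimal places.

0.233

Update rule: p ← p + [c·p·(1−p) − e·p]·Δt with Δt = 1.
p: 0.24500 → 0.24068  (Δp = -0.00432)
p: 0.24068 → 0.23668  (Δp = -0.00400)
p: 0.23668 → 0.23296  (Δp = -0.00372)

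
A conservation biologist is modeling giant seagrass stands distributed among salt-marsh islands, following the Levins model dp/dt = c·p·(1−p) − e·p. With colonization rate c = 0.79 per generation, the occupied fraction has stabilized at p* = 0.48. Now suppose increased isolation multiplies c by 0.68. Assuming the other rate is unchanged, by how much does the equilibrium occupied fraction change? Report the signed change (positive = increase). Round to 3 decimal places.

Balance c(1−p*) = e gives e = 0.79×(1 − 0.48000) = 0.41080.
New p* = 1 − e/c = 1 − 0.41080/0.53720 = 0.23529.
Δp* = 0.23529 − 0.48000 = -0.24471.

-0.245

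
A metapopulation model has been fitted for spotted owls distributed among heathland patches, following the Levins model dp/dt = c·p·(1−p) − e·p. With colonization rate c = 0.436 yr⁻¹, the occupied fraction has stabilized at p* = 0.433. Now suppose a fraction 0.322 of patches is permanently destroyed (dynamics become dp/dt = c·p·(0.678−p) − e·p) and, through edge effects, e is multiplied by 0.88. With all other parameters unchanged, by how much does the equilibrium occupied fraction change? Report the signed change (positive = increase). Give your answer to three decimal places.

-0.254

Balance c(1−p*) = e gives e = 0.436×(1 − 0.43300) = 0.24721.
New p* = 0.678 − e/c = 0.678 − 0.21754/0.43600 = 0.17906.
Δp* = 0.17906 − 0.43300 = -0.25394.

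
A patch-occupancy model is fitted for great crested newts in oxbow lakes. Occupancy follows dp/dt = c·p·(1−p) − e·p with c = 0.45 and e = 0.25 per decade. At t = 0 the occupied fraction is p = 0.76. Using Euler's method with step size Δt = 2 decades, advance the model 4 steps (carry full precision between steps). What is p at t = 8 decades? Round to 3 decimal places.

Update rule: p ← p + [c·p·(1−p) − e·p]·Δt with Δt = 2.
p: 0.76000 → 0.54416  (Δp = -0.21584)
p: 0.54416 → 0.49532  (Δp = -0.04884)
p: 0.49532 → 0.47264  (Δp = -0.02268)
p: 0.47264 → 0.46065  (Δp = -0.01199)

0.461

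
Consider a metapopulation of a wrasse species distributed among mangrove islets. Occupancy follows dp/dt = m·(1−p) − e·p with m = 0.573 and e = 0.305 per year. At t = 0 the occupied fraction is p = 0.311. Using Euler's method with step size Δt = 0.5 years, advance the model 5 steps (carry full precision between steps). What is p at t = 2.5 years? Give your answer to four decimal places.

0.6336

Update rule: p ← p + [m·(1−p) − e·p]·Δt with Δt = 0.5.
  1  |  dp/dt·Δt = +0.149971  |  p_1 = 0.460971
  2  |  dp/dt·Δt = +0.084134  |  p_2 = 0.545105
  3  |  dp/dt·Δt = +0.047199  |  p_3 = 0.592304
  4  |  dp/dt·Δt = +0.026479  |  p_4 = 0.618782
  5  |  dp/dt·Δt = +0.014855  |  p_5 = 0.633637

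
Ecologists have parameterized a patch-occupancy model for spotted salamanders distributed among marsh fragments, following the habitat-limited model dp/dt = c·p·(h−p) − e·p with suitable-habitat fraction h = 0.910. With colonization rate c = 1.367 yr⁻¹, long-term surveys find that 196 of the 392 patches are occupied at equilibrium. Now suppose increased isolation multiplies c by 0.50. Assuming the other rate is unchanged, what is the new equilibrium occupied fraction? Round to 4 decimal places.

Observed p* = 196/392 = 0.50000.
Balance c(h−p*) = e gives e = 1.367×(0.91 − 0.50000) = 0.56047.
New p* = 0.91 − e/c = 0.91 − 0.56047/0.68350 = 0.09000.

0.0900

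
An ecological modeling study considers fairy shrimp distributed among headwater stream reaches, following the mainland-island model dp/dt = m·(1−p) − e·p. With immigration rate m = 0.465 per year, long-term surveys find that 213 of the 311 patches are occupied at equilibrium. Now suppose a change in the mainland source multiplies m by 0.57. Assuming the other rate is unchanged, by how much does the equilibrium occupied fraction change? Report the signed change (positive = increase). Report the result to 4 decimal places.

-0.1315

Observed p* = 213/311 = 0.68489.
Balance m(1−p*) = e·p* gives e = m(1−p*)/p* = 0.465×0.31511/0.68489 = 0.21394.
New p* = m/(m+e) = 0.26505/(0.26505+0.21394) = 0.55335.
Δp* = 0.55335 − 0.68489 = -0.13154.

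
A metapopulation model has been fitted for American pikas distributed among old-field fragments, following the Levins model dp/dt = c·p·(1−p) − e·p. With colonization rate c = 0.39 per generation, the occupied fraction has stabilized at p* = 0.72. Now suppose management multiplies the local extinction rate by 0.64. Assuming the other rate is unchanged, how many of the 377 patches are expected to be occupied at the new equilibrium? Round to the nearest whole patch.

309

Balance c(1−p*) = e gives e = 0.39×(1 − 0.72000) = 0.10920.
New p* = 1 − e/c = 1 − 0.06989/0.39000 = 0.82079.
Expected occupied = 377 × 0.82079 = 309.44 ≈ 309.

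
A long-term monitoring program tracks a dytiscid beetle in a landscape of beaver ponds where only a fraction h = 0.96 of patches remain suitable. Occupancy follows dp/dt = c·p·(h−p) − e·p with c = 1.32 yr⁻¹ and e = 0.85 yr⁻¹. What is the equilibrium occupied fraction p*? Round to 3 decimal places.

Setting dp/dt = 0 and dividing by p* gives c·(h−p*) = e.
So p* = h − e/c = 0.96 − 0.85/1.32 = 0.96 − 0.6439 = 0.3161.

0.316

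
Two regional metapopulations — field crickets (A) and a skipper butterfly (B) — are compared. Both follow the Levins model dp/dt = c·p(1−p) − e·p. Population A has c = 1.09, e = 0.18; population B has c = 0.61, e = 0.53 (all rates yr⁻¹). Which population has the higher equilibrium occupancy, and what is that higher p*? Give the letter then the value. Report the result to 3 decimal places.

A: p*_A = 1 − 0.18/1.09 = 0.8349.
B: p*_B = 1 − 0.53/0.61 = 0.1311.
A is higher at 0.8349.

A, 0.835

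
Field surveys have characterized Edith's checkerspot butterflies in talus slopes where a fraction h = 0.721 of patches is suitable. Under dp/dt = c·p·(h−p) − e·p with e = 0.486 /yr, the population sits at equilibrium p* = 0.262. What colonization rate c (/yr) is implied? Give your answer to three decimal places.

1.059

At equilibrium c(h−p*) = e, so c = e/(h−p*).
c = 0.486/(0.721 − 0.262) = 0.486/0.4590 = 1.0588.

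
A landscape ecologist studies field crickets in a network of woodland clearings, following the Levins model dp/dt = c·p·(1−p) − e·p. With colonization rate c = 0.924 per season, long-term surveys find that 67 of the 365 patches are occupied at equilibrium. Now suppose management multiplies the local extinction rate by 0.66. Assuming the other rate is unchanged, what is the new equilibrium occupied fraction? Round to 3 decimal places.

0.461

Observed p* = 67/365 = 0.18356.
Balance c(1−p*) = e gives e = 0.924×(1 − 0.18356) = 0.75439.
New p* = 1 − e/c = 1 − 0.49790/0.92400 = 0.46115.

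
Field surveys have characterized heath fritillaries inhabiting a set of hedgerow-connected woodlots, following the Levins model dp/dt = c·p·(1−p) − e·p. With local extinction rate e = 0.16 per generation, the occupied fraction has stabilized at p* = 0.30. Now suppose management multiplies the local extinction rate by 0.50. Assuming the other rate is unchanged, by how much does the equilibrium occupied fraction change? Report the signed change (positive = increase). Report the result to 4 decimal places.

Balance c(1−p*) = e gives c = e/(1 − 0.30000) = 0.16/0.70000 = 0.22857.
New p* = 1 − e/c = 1 − 0.08000/0.22857 = 0.65000.
Δp* = 0.65000 − 0.30000 = +0.35000.

0.3500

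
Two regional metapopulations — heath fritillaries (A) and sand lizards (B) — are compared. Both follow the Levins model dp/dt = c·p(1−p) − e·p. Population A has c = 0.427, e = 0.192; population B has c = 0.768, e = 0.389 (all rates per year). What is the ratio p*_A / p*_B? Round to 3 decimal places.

A: p*_A = 1 − 0.192/0.427 = 0.5504.
B: p*_B = 1 − 0.389/0.768 = 0.4935.
p*_A / p*_B = 0.5504/0.4935 = 1.1152.

1.115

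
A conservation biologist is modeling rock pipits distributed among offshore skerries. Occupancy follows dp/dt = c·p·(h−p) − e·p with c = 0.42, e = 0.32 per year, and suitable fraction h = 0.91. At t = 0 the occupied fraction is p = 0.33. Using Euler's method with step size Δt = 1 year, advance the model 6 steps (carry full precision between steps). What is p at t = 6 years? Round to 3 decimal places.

0.234

Update rule: p ← p + [c·p·(h−p) − e·p]·Δt with Δt = 1.
step 1: Δp = -0.02521, p = 0.30479
step 2: Δp = -0.02006, p = 0.28473
step 3: Δp = -0.01634, p = 0.26839
step 4: Δp = -0.01356, p = 0.25483
step 5: Δp = -0.01142, p = 0.24341
step 6: Δp = -0.00974, p = 0.23366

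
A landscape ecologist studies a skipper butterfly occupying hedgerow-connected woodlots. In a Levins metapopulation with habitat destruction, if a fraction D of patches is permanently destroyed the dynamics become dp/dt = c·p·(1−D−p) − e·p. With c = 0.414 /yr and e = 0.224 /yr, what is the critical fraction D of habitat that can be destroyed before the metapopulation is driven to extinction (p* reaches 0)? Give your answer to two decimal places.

0.46

The nontrivial equilibrium is p* = (1−D) − e/c; extinction occurs when this hits zero.
So D_crit = 1 − e/c = 1 − 0.224/0.414 = 1 − 0.5411 = 0.4589.
Note this equals the original equilibrium occupancy — the Levins extinction-debt result.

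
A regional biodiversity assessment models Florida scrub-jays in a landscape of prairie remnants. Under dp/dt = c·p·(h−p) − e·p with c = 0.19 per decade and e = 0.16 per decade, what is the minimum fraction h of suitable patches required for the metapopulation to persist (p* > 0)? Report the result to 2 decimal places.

p* = h − e/c is positive only when h > e/c.
h_min = e/c = 0.16/0.19 = 0.8421.

0.84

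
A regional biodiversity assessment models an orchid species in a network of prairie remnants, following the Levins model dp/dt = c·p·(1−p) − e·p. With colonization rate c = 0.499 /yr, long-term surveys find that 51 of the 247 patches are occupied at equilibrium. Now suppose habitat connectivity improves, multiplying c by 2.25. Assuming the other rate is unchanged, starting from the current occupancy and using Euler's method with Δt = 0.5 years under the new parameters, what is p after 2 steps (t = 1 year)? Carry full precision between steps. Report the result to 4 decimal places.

Observed p* = 51/247 = 0.20648.
Balance c(1−p*) = e gives e = 0.499×(1 − 0.20648) = 0.39597.
Starting from p₀ = 0.20648; update p ← p + (dp/dt)·Δt with the new parameters.
p: 0.20648 → 0.25758  (Δp = +0.05110)
p: 0.25758 → 0.31393  (Δp = +0.05636)

0.3139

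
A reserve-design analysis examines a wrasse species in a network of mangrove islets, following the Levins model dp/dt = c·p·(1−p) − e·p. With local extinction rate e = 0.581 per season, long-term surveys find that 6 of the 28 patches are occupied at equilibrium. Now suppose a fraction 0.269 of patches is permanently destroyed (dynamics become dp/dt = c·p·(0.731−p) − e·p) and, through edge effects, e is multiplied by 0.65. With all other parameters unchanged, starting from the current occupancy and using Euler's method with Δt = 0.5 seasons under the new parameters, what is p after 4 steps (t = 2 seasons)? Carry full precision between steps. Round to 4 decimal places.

Observed p* = 6/28 = 0.21429.
Balance c(1−p*) = e gives c = e/(1 − 0.21429) = 0.581/0.78571 = 0.73945.
Starting from p₀ = 0.21429; update p ← p + (dp/dt)·Δt with the new parameters.
  1  |  dp/dt·Δt = +0.000475  |  p_1 = 0.214761
  2  |  dp/dt·Δt = +0.000439  |  p_2 = 0.215200
  3  |  dp/dt·Δt = +0.000405  |  p_3 = 0.215604
  4  |  dp/dt·Δt = +0.000373  |  p_4 = 0.215978

0.2160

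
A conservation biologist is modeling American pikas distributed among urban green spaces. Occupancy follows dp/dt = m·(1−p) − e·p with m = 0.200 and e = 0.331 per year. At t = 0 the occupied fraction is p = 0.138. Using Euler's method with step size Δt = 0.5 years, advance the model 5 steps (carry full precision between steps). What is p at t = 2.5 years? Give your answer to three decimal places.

0.326

Update rule: p ← p + [m·(1−p) − e·p]·Δt with Δt = 0.5.
t = 0.5: p = 0.13800 + (+0.06336) = 0.20136
t = 1: p = 0.20136 + (+0.04654) = 0.24790
t = 1.5: p = 0.24790 + (+0.03418) = 0.28208
t = 2: p = 0.28208 + (+0.02511) = 0.30719
t = 2.5: p = 0.30719 + (+0.01844) = 0.32563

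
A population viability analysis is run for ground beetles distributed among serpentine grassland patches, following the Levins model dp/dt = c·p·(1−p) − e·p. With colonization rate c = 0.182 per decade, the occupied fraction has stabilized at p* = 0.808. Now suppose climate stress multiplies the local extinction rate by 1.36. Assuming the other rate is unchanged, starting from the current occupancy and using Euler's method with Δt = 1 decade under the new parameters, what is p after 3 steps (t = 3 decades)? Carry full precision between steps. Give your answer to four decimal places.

0.7820

Balance c(1−p*) = e gives e = 0.182×(1 − 0.80800) = 0.03494.
Starting from p₀ = 0.80800; update p ← p + (dp/dt)·Δt with the new parameters.
step 1: Δp = -0.01016, p = 0.79784
step 2: Δp = -0.00856, p = 0.78927
step 3: Δp = -0.00724, p = 0.78204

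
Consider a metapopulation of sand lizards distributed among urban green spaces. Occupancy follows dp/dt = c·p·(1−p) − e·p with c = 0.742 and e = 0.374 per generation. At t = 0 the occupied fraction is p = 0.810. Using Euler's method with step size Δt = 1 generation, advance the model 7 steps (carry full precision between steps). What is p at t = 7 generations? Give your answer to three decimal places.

Update rule: p ← p + [c·p·(1−p) − e·p]·Δt with Δt = 1.
p: 0.81000 → 0.62125  (Δp = -0.18875)
p: 0.62125 → 0.56350  (Δp = -0.05776)
p: 0.56350 → 0.53526  (Δp = -0.02824)
p: 0.53526 → 0.51965  (Δp = -0.01561)
p: 0.51965 → 0.51051  (Δp = -0.00913)
p: 0.51051 → 0.50500  (Δp = -0.00551)
p: 0.50500 → 0.50161  (Δp = -0.00339)

0.502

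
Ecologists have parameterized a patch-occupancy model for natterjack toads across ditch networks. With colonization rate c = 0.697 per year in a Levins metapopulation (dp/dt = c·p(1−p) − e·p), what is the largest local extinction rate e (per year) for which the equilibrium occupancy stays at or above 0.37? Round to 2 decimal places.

0.44

1 − e/c ≥ 0.37 ⇒ e ≤ c(1 − 0.37) = 0.697 × 0.6300.
e_max = 0.4391.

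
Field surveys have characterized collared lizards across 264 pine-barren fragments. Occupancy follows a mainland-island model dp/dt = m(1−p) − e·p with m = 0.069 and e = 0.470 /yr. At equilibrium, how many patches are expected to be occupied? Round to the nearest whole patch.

p* = m/(m+e) = 0.069/0.5390 = 0.1280.
Expected occupied patches = N × p* = 264 × 0.1280 = 33.80 ≈ 34.

34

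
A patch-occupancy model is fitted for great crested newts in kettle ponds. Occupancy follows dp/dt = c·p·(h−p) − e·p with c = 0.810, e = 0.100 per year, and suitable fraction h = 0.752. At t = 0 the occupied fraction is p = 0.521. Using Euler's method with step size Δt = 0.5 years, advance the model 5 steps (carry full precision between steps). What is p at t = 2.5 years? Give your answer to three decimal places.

0.599

Update rule: p ← p + [c·p·(h−p) − e·p]·Δt with Δt = 0.5.
t = 0.5: p = 0.52100 + (+0.02269) = 0.54369
t = 1: p = 0.54369 + (+0.01868) = 0.56238
t = 1.5: p = 0.56238 + (+0.01507) = 0.57745
t = 2: p = 0.57745 + (+0.01195) = 0.58940
t = 2.5: p = 0.58940 + (+0.00934) = 0.59874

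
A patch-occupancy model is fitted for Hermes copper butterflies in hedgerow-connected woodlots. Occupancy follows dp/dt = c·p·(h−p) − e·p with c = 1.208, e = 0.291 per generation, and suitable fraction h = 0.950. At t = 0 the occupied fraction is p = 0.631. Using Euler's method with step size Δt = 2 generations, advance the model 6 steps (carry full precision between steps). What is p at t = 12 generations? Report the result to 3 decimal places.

0.701

Update rule: p ← p + [c·p·(h−p) − e·p]·Δt with Δt = 2.
t = 2: p = 0.63100 + (+0.11907) = 0.75007
t = 4: p = 0.75007 + (-0.07424) = 0.67583
t = 6: p = 0.67583 + (+0.05433) = 0.73016
t = 8: p = 0.73016 + (-0.03714) = 0.69302
t = 10: p = 0.69302 + (+0.02694) = 0.71995
t = 12: p = 0.71995 + (-0.01887) = 0.70108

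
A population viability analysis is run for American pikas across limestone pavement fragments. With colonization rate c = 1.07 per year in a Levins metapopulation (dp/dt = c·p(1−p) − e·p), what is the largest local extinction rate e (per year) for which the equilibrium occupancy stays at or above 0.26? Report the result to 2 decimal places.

0.79

1 − e/c ≥ 0.26 ⇒ e ≤ c(1 − 0.26) = 1.07 × 0.7400.
e_max = 0.7918.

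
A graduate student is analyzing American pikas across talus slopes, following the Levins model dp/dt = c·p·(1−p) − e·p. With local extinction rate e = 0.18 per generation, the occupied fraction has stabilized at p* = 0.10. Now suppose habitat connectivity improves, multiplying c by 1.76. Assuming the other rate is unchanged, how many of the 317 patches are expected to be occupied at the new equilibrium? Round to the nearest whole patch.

155

Balance c(1−p*) = e gives c = e/(1 − 0.10000) = 0.18/0.90000 = 0.20000.
New p* = 1 − e/c = 1 − 0.18000/0.35200 = 0.48864.
Expected occupied = 317 × 0.48864 = 154.90 ≈ 155.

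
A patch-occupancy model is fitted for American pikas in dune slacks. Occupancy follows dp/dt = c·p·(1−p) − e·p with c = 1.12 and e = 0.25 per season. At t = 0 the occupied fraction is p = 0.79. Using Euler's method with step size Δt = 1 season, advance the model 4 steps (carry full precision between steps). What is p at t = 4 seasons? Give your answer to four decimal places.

0.7768

Update rule: p ← p + [c·p·(1−p) − e·p]·Δt with Δt = 1.
p: 0.79000 → 0.77831  (Δp = -0.01169)
p: 0.77831 → 0.77698  (Δp = -0.00133)
p: 0.77698 → 0.77681  (Δp = -0.00017)
p: 0.77681 → 0.77679  (Δp = -0.00002)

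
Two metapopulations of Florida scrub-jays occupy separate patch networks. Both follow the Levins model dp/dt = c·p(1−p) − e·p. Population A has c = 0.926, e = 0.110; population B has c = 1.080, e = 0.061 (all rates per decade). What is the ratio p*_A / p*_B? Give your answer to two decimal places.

A: p*_A = 1 − 0.110/0.926 = 0.8812.
B: p*_B = 1 − 0.061/1.080 = 0.9435.
p*_A / p*_B = 0.8812/0.9435 = 0.9340.

0.93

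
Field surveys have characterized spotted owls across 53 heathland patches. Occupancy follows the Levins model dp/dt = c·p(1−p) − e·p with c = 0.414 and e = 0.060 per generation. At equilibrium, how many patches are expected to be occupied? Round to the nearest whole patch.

45

p* = 1 − e/c = 1 − 0.060/0.414 = 0.8551.
Expected occupied patches = N × p* = 53 × 0.8551 = 45.32 ≈ 45.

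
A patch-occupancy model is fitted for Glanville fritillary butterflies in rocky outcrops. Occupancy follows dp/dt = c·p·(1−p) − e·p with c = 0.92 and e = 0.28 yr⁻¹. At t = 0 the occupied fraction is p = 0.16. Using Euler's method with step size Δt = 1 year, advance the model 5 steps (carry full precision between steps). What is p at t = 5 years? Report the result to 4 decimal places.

0.6250

Update rule: p ← p + [c·p·(1−p) − e·p]·Δt with Δt = 1.
step 1: Δp = +0.07885, p = 0.23885
step 2: Δp = +0.10038, p = 0.33923
step 3: Δp = +0.11124, p = 0.45046
step 4: Δp = +0.10161, p = 0.55208
step 5: Δp = +0.07292, p = 0.62500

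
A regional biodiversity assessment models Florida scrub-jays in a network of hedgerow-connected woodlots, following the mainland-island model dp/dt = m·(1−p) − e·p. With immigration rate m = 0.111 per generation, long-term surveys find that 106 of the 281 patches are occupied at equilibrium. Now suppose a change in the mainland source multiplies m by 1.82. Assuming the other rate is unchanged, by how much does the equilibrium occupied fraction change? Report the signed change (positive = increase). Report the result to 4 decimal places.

0.1471

Observed p* = 106/281 = 0.37722.
Balance m(1−p*) = e·p* gives e = m(1−p*)/p* = 0.111×0.62278/0.37722 = 0.18326.
New p* = m/(m+e) = 0.20202/(0.20202+0.18326) = 0.52435.
Δp* = 0.52435 − 0.37722 = +0.14713.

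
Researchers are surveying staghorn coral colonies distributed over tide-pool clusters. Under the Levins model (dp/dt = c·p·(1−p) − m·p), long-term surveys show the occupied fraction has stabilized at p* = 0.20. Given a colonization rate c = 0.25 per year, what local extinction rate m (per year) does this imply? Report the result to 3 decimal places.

0.200

At equilibrium c(1−p*) = m.
m = 0.25 × (1 − 0.20) = 0.25 × 0.8000 = 0.2000.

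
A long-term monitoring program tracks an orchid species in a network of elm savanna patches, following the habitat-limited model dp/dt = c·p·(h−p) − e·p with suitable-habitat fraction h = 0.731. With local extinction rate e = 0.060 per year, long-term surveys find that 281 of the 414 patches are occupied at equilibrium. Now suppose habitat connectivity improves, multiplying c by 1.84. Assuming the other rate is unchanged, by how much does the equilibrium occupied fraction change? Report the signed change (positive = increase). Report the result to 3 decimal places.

Observed p* = 281/414 = 0.67874.
Balance c(h−p*) = e gives c = e/(0.731 − 0.67874) = 0.060/0.05226 = 1.14811.
New p* = 0.731 − e/c = 0.731 − 0.06000/2.11252 = 0.70260.
Δp* = 0.70260 − 0.67874 = +0.02386.

0.024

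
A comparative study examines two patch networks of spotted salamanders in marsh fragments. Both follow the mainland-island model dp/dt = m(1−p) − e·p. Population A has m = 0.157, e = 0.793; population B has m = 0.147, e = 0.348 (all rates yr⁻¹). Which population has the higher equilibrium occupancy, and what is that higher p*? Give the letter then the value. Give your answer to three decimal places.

A: p*_A = m/(m+e) = 0.157/0.9500 = 0.1653.
B: p*_B = 0.147/0.4950 = 0.2970.
B is higher at 0.2970.

B, 0.297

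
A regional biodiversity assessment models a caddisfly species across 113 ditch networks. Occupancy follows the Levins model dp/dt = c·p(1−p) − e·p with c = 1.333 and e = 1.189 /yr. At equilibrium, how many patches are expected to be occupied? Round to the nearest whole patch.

p* = 1 − e/c = 1 − 1.189/1.333 = 0.1080.
Expected occupied patches = N × p* = 113 × 0.1080 = 12.21 ≈ 12.

12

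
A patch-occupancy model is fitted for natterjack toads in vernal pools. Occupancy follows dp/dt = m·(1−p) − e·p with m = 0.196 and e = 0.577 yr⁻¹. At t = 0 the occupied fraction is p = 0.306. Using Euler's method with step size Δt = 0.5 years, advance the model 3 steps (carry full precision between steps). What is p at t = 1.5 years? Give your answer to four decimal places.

Update rule: p ← p + [m·(1−p) − e·p]·Δt with Δt = 0.5.
  1  |  dp/dt·Δt = -0.020269  |  p_1 = 0.285731
  2  |  dp/dt·Δt = -0.012435  |  p_2 = 0.273296
  3  |  dp/dt·Δt = -0.007629  |  p_3 = 0.265667

0.2657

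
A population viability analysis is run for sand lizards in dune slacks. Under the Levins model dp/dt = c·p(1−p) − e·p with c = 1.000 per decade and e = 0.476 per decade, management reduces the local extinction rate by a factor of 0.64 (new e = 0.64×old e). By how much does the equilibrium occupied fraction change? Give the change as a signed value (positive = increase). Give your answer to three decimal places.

0.171

Before: p* = 1 − 0.476/1.000 = 0.5240.
After the change, c = 1, e = 0.30464, so p* = 1 − 0.30464/1 = 0.6954.
Δp* = 0.6954 − 0.5240 = +0.1714.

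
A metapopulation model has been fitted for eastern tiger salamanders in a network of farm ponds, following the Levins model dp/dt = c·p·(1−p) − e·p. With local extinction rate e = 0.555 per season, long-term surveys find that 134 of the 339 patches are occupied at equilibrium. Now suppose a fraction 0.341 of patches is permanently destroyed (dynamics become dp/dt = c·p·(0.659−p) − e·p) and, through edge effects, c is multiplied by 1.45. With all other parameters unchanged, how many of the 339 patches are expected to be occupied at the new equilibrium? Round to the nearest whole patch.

Observed p* = 134/339 = 0.39528.
Balance c(1−p*) = e gives c = e/(1 − 0.39528) = 0.555/0.60472 = 0.91778.
New p* = 0.659 − e/c = 0.659 − 0.55500/1.33078 = 0.24195.
Expected occupied = 339 × 0.24195 = 82.02 ≈ 82.

82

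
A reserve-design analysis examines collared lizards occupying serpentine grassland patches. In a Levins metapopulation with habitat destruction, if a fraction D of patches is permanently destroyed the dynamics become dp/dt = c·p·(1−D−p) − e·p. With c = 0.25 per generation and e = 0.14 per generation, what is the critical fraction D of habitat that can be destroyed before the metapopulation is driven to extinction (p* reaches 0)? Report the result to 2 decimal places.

The nontrivial equilibrium is p* = (1−D) − e/c; extinction occurs when this hits zero.
So D_crit = 1 − e/c = 1 − 0.14/0.25 = 1 − 0.5600 = 0.4400.
This equals the undisturbed p*, a classic result of Lande's extension.

0.44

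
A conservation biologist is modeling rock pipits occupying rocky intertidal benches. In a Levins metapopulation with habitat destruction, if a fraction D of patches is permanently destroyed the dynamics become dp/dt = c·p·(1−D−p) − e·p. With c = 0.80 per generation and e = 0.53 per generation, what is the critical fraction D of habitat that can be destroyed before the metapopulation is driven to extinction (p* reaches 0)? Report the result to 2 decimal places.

0.34

The nontrivial equilibrium is p* = (1−D) − e/c; extinction occurs when this hits zero.
So D_crit = 1 − e/c = 1 − 0.53/0.80 = 1 − 0.6625 = 0.3375.
Note this equals the original equilibrium occupancy — the Levins extinction-debt result.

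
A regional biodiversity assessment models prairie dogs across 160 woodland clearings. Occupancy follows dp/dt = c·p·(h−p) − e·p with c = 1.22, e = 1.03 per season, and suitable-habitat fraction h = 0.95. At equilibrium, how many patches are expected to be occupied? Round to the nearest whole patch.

p* = h − e/c = 0.95 − 0.8443 = 0.1057.
Expected occupied patches = N × p* = 160 × 0.1057 = 16.92 ≈ 17.

17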